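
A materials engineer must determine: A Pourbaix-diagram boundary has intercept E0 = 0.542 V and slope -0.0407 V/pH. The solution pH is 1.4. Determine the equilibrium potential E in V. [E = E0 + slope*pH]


Apply the Pourbaix line equation: E = E0 + slope*pH
E = 0.542 + (-0.0407)*1.4 = 0.542 + (-0.05698) = 0.48502 V
Rounded to 3 decimal places: E = 0.485 V

0.485 V


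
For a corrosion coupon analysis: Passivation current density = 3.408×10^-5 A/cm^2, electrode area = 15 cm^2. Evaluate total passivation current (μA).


I = i_pass * A, then convert A → μA (×10^6)
I = 3.408×10^-5 * 15 * 10^6 = 511.2 μA

511.2 μA


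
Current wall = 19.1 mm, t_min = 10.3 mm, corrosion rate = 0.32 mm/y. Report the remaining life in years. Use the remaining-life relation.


Apply the remaining-life relation: RL = (t_current − t_min) / CR
RL = (19.1 − 10.3) / 0.32 = 8.8 / 0.32 = 27.5 years

27.5 years


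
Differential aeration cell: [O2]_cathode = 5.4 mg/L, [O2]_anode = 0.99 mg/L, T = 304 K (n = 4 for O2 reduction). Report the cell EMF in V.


Apply the Nernst concentration-cell relation: E = (RT/nF)*ln(C_cathode/C_anode)
RT/nF = 8.314*304/(4*96485) = 0.00654883 V
ln(5.4/0.99) = 1.69645
E = 0.00654883 * 1.69645 = 0.01111 V

0.01111 V


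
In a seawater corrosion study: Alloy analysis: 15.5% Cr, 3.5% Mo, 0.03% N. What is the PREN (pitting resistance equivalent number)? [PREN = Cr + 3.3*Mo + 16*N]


Apply the PREN formula: PREN = Cr + 3.3*Mo + 16*N
PREN = 15.5 + 3.3*3.5 + 16*0.03
PREN = 15.5 + 11.55 + 0.48 = 27.53

27.53


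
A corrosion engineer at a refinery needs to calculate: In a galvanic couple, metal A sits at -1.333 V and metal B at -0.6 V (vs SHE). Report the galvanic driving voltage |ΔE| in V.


Driving voltage is the absolute potential difference.
|ΔE| = |-1.333 − (-0.6)| = 0.733 V

0.733 V


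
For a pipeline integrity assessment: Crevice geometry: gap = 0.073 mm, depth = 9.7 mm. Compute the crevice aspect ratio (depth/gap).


Aspect ratio = depth / gap
Ratio = 9.7 / 0.073 = 132.9

132.9


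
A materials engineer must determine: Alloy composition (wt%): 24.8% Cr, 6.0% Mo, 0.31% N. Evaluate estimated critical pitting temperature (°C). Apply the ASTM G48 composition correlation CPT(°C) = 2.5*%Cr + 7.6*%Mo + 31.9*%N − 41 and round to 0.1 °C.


Apply the ASTM G48 empirical CPT estimate: CPT(°C) = 2.5*%Cr + 7.6*%Mo + 31.9*%N − 41
2.5*24.8 = 62; 7.6*6.0 = 45.6; 31.9*0.31 = 9.889
CPT = 62 + 45.6 + 9.889 − 41 = 76.489 °C
Rounded to 0.1 °C: CPT ≈ 76.5 °C

76.5 °C


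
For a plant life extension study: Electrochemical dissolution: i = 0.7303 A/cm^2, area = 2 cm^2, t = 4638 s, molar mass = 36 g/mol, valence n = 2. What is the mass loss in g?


Apply Faraday's law: m = i*A*t*M / (n*F)
Total charge passed Q = i*A*t = 0.7303*2*4638 = 6774.2628 C
m = Q*M/(n*F) = 6774.2628*36/(2*96485) = 1.26379 g

1.26379 g


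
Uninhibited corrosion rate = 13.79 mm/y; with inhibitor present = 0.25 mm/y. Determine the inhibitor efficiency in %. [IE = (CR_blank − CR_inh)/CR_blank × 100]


Apply the inhibitor-efficiency definition: IE = (CR_blank − CR_inh)/CR_blank × 100
IE = (13.79 − 0.25) / 13.79 × 100
IE = 13.54 / 13.79 × 100 = 98.2 %

98.2 %


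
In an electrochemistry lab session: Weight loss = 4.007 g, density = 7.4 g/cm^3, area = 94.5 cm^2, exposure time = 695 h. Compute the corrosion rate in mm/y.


Apply the mm/y weight-loss relation: CR = 87600 * W / (D * A * T)
Numerator: 87600 * 4.007 = 351013.2
Denominator: 7.4 * 94.5 * 695 = 486013.5
CR = 351013.2 / 486013.5 = 0.7222 mm/y

0.7222 mm/y


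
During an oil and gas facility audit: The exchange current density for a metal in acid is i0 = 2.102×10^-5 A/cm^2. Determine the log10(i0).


i0 = 2.102×10^-5 A/cm^2
log10(i0) = -4.677

-4.677


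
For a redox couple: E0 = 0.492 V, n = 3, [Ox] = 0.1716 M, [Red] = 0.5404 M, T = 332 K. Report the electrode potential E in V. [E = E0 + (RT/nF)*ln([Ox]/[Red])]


Apply the Nernst equation: E = E0 + (RT/nF)*ln([Ox]/[Red])
Step 1: RT/nF = 8.314*332/(3*96485) = 0.00953602 V
Step 2: [Ox]/[Red] = 0.1716/0.5404 = 0.317543
Step 3: ln(0.317543) = -1.147142
Step 4: correction = 0.00953602 * -1.147142 = -0.011 V
E = 0.492 + -0.011 = 0.481 V

0.481 V


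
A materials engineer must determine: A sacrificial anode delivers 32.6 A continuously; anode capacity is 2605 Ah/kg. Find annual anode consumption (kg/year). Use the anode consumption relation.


Annual consumption = current * hours per year / capacity
Rate = 32.6 * 8760 / 2605 = 109.6 kg/year

109.6 kg/year


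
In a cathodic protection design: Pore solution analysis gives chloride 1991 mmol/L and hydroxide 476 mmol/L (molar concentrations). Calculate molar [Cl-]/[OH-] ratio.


Threshold parameter = [Cl-] / [OH-] (molar basis; both in mmol/L, so units cancel)
Ratio = 1991 / 476 = 4.18

4.18


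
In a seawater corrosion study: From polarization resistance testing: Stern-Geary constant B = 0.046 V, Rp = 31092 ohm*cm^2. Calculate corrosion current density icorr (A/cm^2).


Apply the Stern-Geary relation: icorr = B / Rp
icorr = 0.046 / 31092 = 1.479×10^-6 A/cm^2

1.479×10^-6 A/cm^2


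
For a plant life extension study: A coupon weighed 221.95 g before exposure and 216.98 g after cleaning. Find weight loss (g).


Weight loss = initial − final
WL = 221.95 − 216.98 = 4.97 g

4.97 g


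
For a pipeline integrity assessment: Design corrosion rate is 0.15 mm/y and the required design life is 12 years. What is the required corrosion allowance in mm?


Corrosion allowance = CR × design life
CA = 0.15 * 12 = 1.8 mm

1.8 mm


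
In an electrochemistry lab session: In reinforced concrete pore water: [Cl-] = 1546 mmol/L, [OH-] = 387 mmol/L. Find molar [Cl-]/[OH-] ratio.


Threshold parameter = [Cl-] / [OH-] (molar basis; both in mmol/L, so units cancel)
Ratio = 1546 / 387 = 3.99

3.99


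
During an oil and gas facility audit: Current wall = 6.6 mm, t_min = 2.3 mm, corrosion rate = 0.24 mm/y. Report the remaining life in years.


Apply the remaining-life relation: RL = (t_current − t_min) / CR
RL = (6.6 − 2.3) / 0.24 = 4.3 / 0.24 = 17.9 years

17.9 years


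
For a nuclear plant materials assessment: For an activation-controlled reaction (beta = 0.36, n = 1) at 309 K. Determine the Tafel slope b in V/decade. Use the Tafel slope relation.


Apply the Tafel slope relation: b = 2.303*R*T/(beta*n*F)
Numerator: 2.303 * 8.314 * 309 = 5916.47
Denominator: 0.36 * 1 * 96485 = 34734.6
b = 5916.47 / 34734.6 = 0.17 V/decade

0.17 V/decade


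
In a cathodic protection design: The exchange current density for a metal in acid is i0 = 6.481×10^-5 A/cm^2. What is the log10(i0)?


i0 = 6.481×10^-5 A/cm^2
log10(i0) = -4.188

-4.188


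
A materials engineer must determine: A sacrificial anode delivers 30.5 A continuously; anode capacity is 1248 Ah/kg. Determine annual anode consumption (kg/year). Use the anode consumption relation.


Annual consumption = current * hours per year / capacity
Rate = 30.5 * 8760 / 1248 = 214.1 kg/year

214.1 kg/year


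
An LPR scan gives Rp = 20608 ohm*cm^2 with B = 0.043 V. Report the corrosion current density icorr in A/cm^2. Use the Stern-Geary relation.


Apply the Stern-Geary relation: icorr = B / Rp
icorr = 0.043 / 20608 = 2.087×10^-6 A/cm^2

2.087×10^-6 A/cm^2


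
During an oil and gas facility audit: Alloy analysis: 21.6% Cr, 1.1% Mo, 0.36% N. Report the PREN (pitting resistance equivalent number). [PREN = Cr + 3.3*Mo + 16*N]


Apply the PREN formula: PREN = Cr + 3.3*Mo + 16*N
PREN = 21.6 + 3.3*1.1 + 16*0.36
PREN = 21.6 + 3.63 + 5.76 = 30.99

30.99


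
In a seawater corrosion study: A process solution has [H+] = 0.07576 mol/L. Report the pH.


pH = −log10[H+]
pH = −log10(0.07576) = 1.12

1.12


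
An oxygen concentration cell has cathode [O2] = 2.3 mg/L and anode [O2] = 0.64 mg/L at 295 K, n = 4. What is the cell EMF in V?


Apply the Nernst concentration-cell relation: E = (RT/nF)*ln(C_cathode/C_anode)
RT/nF = 8.314*295/(4*96485) = 0.00635495 V
ln(2.3/0.64) = 1.2792
E = 0.00635495 * 1.2792 = 0.00813 V

0.00813 V


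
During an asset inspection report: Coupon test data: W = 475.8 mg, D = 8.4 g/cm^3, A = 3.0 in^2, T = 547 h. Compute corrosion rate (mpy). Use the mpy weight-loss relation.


Apply the mpy weight-loss relation: CR = 534 * W / (D * A * T)
Numerator: 534 * 475.8 = 254077.2
Denominator: 8.4 * 3.0 * 547 = 13784.4
CR = 254077.2 / 13784.4 = 18.4322 mpy

18.4322 mpy


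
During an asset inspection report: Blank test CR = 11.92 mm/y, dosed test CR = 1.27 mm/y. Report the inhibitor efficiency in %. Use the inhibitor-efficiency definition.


Apply the inhibitor-efficiency definition: IE = (CR_blank − CR_inh)/CR_blank × 100
IE = (11.92 − 1.27) / 11.92 × 100
IE = 10.65 / 11.92 × 100 = 89.3 %

89.3 %


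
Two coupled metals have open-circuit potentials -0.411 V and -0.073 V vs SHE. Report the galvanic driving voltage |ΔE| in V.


Driving voltage is the absolute potential difference.
|ΔE| = |-0.411 − (-0.073)| = 0.338 V

0.338 V


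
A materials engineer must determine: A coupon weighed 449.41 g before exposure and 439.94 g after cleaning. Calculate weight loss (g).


Weight loss = initial − final
WL = 449.41 − 439.94 = 9.47 g

9.47 g


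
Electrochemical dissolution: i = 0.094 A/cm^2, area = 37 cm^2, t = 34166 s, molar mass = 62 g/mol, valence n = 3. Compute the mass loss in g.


Apply Faraday's law: m = i*A*t*M / (n*F)
Total charge passed Q = i*A*t = 0.094*37*34166 = 118829.348 C
m = Q*M/(n*F) = 118829.348*62/(3*96485) = 25.4527 g

25.4527 g


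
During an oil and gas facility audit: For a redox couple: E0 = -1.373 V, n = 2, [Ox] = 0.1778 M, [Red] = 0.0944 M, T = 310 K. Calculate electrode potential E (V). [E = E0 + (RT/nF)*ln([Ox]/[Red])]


Apply the Nernst equation: E = E0 + (RT/nF)*ln([Ox]/[Red])
Step 1: RT/nF = 8.314*310/(2*96485) = 0.01335617 V
Step 2: [Ox]/[Red] = 0.1778/0.0944 = 1.883475
Step 3: ln(1.883475) = 0.633118
Step 4: correction = 0.01335617 * 0.633118 = 0.0085 V
E = -1.373 + 0.0085 = -1.3645 V

-1.3645 V


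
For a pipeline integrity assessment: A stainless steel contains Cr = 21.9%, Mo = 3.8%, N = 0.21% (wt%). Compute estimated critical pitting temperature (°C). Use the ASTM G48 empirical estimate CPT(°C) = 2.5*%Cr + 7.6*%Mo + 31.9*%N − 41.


Apply the ASTM G48 empirical CPT estimate: CPT(°C) = 2.5*%Cr + 7.6*%Mo + 31.9*%N − 41
2.5*21.9 = 54.75; 7.6*3.8 = 28.88; 31.9*0.21 = 6.699
CPT = 54.75 + 28.88 + 6.699 − 41 = 49.329 °C
Rounded to 0.1 °C: CPT ≈ 49.3 °C

49.3 °C


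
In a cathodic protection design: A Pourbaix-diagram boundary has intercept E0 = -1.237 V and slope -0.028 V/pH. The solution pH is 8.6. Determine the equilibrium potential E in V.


Apply the Pourbaix line equation: E = E0 + slope*pH
E = -1.237 + (-0.028)*8.6 = -1.237 + (-0.2408) = -1.4778 V
Rounded to 4 decimal places: E = -1.4778 V

-1.4778 V


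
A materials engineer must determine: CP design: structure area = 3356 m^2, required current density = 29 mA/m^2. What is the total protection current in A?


I = area * current density, then convert mA → A (÷1000)
I = 3356 * 29 / 1000 = 97.32 A

97.32 A


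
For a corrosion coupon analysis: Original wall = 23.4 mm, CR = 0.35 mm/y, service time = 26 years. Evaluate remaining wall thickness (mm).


Remaining wall = original − CR × time
t = 23.4 − 0.35*26 = 23.4 − 9.1 = 14.3 mm

14.3 mm


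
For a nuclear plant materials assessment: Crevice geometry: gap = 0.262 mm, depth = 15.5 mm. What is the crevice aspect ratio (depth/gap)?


Aspect ratio = depth / gap
Ratio = 15.5 / 0.262 = 59.2

59.2


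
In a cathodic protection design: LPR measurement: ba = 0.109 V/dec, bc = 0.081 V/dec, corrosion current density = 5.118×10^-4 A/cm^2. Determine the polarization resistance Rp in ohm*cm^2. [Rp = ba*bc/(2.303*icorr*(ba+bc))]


Apply the Stern-Geary equation: Rp = ba*bc / (2.303*icorr*(ba+bc))
ba*bc = 0.109*0.081 = 0.008829
ba+bc = 0.19; 2.303*icorr*(ba+bc) = 2.303*5.118×10^-4*0.19 = 2.2394833×10^-4
Rp = 0.008829 / 2.2394833×10^-4 = 39.4 ohm*cm^2

39.4 ohm*cm^2


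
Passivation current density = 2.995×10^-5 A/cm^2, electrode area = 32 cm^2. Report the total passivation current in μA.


I = i_pass * A, then convert A → μA (×10^6)
I = 2.995×10^-5 * 32 * 10^6 = 958.4 μA

958.4 μA


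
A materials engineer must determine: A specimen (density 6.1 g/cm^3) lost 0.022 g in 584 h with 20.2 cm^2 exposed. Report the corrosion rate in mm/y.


Apply the mm/y weight-loss relation: CR = 87600 * W / (D * A * T)
Numerator: 87600 * 0.022 = 1927.2
Denominator: 6.1 * 20.2 * 584 = 71960.48
CR = 1927.2 / 71960.48 = 0.02678 mm/y

0.02678 mm/y


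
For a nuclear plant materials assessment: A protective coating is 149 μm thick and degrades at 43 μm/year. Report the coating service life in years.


Service life = thickness / degradation rate
Life = 149 / 43 = 3.5 years

3.5 years


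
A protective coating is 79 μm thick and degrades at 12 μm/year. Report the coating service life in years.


Service life = thickness / degradation rate
Life = 79 / 12 = 6.6 years

6.6 years


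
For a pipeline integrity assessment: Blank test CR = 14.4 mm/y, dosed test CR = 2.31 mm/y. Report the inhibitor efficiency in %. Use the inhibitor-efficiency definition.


Apply the inhibitor-efficiency definition: IE = (CR_blank − CR_inh)/CR_blank × 100
IE = (14.4 − 2.31) / 14.4 × 100
IE = 12.09 / 14.4 × 100 = 84.0 %

84.0 %


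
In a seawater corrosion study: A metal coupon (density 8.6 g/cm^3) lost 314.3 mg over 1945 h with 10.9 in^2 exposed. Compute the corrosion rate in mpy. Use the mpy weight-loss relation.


Apply the mpy weight-loss relation: CR = 534 * W / (D * A * T)
Numerator: 534 * 314.3 = 167836.2
Denominator: 8.6 * 10.9 * 1945 = 182324.3
CR = 167836.2 / 182324.3 = 0.921 mpy

0.921 mpy


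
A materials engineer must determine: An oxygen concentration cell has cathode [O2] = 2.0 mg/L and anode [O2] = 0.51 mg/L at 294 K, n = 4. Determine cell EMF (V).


Apply the Nernst concentration-cell relation: E = (RT/nF)*ln(C_cathode/C_anode)
RT/nF = 8.314*294/(4*96485) = 0.00633341 V
ln(2.0/0.51) = 1.36649
E = 0.00633341 * 1.36649 = 0.00865 V

0.00865 V


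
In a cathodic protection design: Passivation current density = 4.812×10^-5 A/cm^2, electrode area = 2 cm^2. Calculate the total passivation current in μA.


I = i_pass * A, then convert A → μA (×10^6)
I = 4.812×10^-5 * 2 * 10^6 = 96.24 μA

96.24 μA


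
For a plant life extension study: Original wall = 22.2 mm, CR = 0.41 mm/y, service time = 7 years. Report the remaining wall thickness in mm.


Remaining wall = original − CR × time
t = 22.2 − 0.41*7 = 22.2 − 2.87 = 19.33 mm

19.33 mm


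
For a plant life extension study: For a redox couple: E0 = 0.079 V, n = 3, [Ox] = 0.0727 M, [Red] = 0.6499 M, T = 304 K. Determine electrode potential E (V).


Apply the Nernst equation: E = E0 + (RT/nF)*ln([Ox]/[Red])
Step 1: RT/nF = 8.314*304/(3*96485) = 0.00873178 V
Step 2: [Ox]/[Red] = 0.0727/0.6499 = 0.111863
Step 3: ln(0.111863) = -2.19048
Step 4: correction = 0.00873178 * -2.19048 = -0.019 V
E = 0.079 + -0.019 = 0.06 V

0.06 V


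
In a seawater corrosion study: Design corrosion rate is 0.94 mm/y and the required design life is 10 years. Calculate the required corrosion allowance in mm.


Corrosion allowance = CR × design life
CA = 0.94 * 10 = 9.4 mm

9.4 mm


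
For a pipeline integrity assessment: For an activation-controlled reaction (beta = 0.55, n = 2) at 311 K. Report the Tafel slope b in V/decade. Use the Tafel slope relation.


Apply the Tafel slope relation: b = 2.303*R*T/(beta*n*F)
Numerator: 2.303 * 8.314 * 311 = 5954.76
Denominator: 0.55 * 2 * 96485 = 106133.5
b = 5954.76 / 106133.5 = 0.0561 V/decade

0.0561 V/decade


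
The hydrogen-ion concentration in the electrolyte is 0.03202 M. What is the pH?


pH = −log10[H+]
pH = −log10(0.03202) = 1.49

1.49


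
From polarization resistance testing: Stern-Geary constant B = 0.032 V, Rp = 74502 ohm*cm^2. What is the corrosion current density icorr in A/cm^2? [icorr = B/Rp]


Apply the Stern-Geary relation: icorr = B / Rp
icorr = 0.032 / 74502 = 4.295×10^-7 A/cm^2

4.295×10^-7 A/cm^2


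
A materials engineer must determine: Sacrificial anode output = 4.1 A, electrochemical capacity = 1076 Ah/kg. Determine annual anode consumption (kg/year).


Annual consumption = current * hours per year / capacity
Rate = 4.1 * 8760 / 1076 = 33.4 kg/year

33.4 kg/year


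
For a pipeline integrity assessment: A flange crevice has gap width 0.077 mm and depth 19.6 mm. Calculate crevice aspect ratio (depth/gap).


Aspect ratio = depth / gap
Ratio = 19.6 / 0.077 = 254.5

254.5


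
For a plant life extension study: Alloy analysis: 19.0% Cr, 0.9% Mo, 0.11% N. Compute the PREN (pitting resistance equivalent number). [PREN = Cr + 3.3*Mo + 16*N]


Apply the PREN formula: PREN = Cr + 3.3*Mo + 16*N
PREN = 19.0 + 3.3*0.9 + 16*0.11
PREN = 19.0 + 2.97 + 1.76 = 23.73

23.73


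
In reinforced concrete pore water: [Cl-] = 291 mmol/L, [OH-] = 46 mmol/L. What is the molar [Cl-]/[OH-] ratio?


Threshold parameter = [Cl-] / [OH-] (molar basis; both in mmol/L, so units cancel)
Ratio = 291 / 46 = 6.33

6.33


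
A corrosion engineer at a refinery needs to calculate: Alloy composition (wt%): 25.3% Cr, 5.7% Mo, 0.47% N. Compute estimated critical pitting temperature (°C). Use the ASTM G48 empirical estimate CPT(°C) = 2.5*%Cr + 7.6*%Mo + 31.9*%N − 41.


Apply the ASTM G48 empirical CPT estimate: CPT(°C) = 2.5*%Cr + 7.6*%Mo + 31.9*%N − 41
2.5*25.3 = 63.25; 7.6*5.7 = 43.32; 31.9*0.47 = 14.993
CPT = 63.25 + 43.32 + 14.993 − 41 = 80.563 °C
Rounded to 0.1 °C: CPT ≈ 80.6 °C

80.6 °C


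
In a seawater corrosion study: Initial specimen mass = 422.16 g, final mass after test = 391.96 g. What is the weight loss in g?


Weight loss = initial − final
WL = 422.16 − 391.96 = 30.2 g

30.2 g


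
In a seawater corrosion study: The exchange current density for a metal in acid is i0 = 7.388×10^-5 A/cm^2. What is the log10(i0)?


i0 = 7.388×10^-5 A/cm^2
log10(i0) = -4.131

-4.131


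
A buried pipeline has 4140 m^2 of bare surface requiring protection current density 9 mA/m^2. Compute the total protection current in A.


I = area * current density, then convert mA → A (÷1000)
I = 4140 * 9 / 1000 = 37.26 A

37.26 A


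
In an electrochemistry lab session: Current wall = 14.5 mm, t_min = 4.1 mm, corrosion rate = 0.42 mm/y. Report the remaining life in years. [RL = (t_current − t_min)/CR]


Apply the remaining-life relation: RL = (t_current − t_min) / CR
RL = (14.5 − 4.1) / 0.42 = 10.4 / 0.42 = 24.8 years

24.8 years


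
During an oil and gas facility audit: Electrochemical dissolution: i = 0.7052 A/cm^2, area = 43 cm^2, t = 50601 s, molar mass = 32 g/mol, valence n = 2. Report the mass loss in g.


Apply Faraday's law: m = i*A*t*M / (n*F)
Total charge passed Q = i*A*t = 0.7052*43*50601 = 1534404.4836 C
m = Q*M/(n*F) = 1534404.4836*32/(2*96485) = 254.4486 g

254.4486 g


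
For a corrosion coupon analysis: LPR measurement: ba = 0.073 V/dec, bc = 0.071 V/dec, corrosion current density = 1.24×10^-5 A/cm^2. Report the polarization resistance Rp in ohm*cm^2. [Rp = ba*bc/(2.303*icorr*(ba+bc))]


Apply the Stern-Geary equation: Rp = ba*bc / (2.303*icorr*(ba+bc))
ba*bc = 0.073*0.071 = 0.005183
ba+bc = 0.144; 2.303*icorr*(ba+bc) = 2.303*1.24×10^-5*0.144 = 4.1122368×10^-6
Rp = 0.005183 / 4.1122368×10^-6 = 1260.38 ohm*cm^2

1260.38 ohm*cm^2


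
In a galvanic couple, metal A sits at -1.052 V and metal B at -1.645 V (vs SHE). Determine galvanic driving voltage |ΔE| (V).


Driving voltage is the absolute potential difference.
|ΔE| = |-1.052 − (-1.645)| = 0.593 V

0.593 V


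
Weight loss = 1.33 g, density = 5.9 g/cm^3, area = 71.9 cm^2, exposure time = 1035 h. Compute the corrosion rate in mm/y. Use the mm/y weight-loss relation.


Apply the mm/y weight-loss relation: CR = 87600 * W / (D * A * T)
Numerator: 87600 * 1.33 = 116508.0
Denominator: 5.9 * 71.9 * 1035 = 439057.35
CR = 116508.0 / 439057.35 = 0.26536 mm/y

0.26536 mm/y


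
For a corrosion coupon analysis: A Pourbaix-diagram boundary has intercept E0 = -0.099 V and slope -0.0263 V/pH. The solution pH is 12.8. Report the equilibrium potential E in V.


Apply the Pourbaix line equation: E = E0 + slope*pH
E = -0.099 + (-0.0263)*12.8 = -0.099 + (-0.33664) = -0.43564 V
Rounded to 3 decimal places: E = -0.436 V

-0.436 V


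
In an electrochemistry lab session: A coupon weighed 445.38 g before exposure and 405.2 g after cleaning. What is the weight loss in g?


Weight loss = initial − final
WL = 445.38 − 405.2 = 40.18 g

40.18 g


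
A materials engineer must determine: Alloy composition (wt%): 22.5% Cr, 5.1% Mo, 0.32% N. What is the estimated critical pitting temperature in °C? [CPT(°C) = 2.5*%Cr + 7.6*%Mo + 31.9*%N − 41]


Apply the ASTM G48 empirical CPT estimate: CPT(°C) = 2.5*%Cr + 7.6*%Mo + 31.9*%N − 41
2.5*22.5 = 56.25; 7.6*5.1 = 38.76; 31.9*0.32 = 10.208
CPT = 56.25 + 38.76 + 10.208 − 41 = 64.218 °C
Rounded to 0.1 °C: CPT ≈ 64.2 °C

64.2 °C


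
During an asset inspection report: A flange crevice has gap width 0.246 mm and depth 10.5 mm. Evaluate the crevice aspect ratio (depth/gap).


Aspect ratio = depth / gap
Ratio = 10.5 / 0.246 = 42.7

42.7


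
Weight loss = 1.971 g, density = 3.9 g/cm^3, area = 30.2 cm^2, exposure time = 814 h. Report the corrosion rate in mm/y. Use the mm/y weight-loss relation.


Apply the mm/y weight-loss relation: CR = 87600 * W / (D * A * T)
Numerator: 87600 * 1.971 = 172659.6
Denominator: 3.9 * 30.2 * 814 = 95872.92
CR = 172659.6 / 95872.92 = 1.80092 mm/y

1.80092 mm/y


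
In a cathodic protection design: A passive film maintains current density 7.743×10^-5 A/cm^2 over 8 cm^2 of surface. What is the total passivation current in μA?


I = i_pass * A, then convert A → μA (×10^6)
I = 7.743×10^-5 * 8 * 10^6 = 619.44 μA

619.44 μA


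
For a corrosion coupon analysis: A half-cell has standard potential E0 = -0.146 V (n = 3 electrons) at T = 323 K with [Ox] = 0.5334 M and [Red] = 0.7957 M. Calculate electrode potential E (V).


Apply the Nernst equation: E = E0 + (RT/nF)*ln([Ox]/[Red])
Step 1: RT/nF = 8.314*323/(3*96485) = 0.00927751 V
Step 2: [Ox]/[Red] = 0.5334/0.7957 = 0.670353
Step 3: ln(0.670353) = -0.399951
Step 4: correction = 0.00927751 * -0.399951 = -0.0037 V
E = -0.146 + -0.0037 = -0.1497 V

-0.1497 V


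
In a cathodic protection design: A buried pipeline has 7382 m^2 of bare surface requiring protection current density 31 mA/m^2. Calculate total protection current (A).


I = area * current density, then convert mA → A (÷1000)
I = 7382 * 31 / 1000 = 228.84 A

228.84 A


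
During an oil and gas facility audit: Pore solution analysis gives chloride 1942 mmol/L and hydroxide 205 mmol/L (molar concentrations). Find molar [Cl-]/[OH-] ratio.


Threshold parameter = [Cl-] / [OH-] (molar basis; both in mmol/L, so units cancel)
Ratio = 1942 / 205 = 9.47

9.47


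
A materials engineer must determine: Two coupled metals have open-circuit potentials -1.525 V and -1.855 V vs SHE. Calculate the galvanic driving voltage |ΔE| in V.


Driving voltage is the absolute potential difference.
|ΔE| = |-1.525 − (-1.855)| = 0.33 V

0.33 V


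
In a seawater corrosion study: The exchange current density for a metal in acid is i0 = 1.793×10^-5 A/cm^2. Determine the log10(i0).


i0 = 1.793×10^-5 A/cm^2
log10(i0) = -4.746

-4.746


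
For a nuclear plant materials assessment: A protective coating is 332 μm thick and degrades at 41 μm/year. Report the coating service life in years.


Service life = thickness / degradation rate
Life = 332 / 41 = 8.1 years

8.1 years


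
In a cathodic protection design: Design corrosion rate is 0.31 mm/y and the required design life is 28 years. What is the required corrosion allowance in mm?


Corrosion allowance = CR × design life
CA = 0.31 * 28 = 8.68 mm

8.68 mm


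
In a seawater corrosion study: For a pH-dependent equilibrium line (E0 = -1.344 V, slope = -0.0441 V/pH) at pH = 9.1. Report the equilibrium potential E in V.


Apply the Pourbaix line equation: E = E0 + slope*pH
E = -1.344 + (-0.0441)*9.1 = -1.344 + (-0.40131) = -1.74531 V
Rounded to 4 decimal places: E = -1.7453 V

-1.7453 V


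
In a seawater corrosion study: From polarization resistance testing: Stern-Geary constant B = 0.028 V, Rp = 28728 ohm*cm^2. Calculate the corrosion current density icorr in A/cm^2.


Apply the Stern-Geary relation: icorr = B / Rp
icorr = 0.028 / 28728 = 9.747×10^-7 A/cm^2

9.747×10^-7 A/cm^2


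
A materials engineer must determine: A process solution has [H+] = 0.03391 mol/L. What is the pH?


pH = −log10[H+]
pH = −log10(0.03391) = 1.47

1.47


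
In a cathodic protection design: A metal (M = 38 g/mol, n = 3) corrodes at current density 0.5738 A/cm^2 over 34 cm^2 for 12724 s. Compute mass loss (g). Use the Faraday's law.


Apply Faraday's law: m = i*A*t*M / (n*F)
Total charge passed Q = i*A*t = 0.5738*34*12724 = 248235.0608 C
m = Q*M/(n*F) = 248235.0608*38/(3*96485) = 32.5886 g

32.5886 g


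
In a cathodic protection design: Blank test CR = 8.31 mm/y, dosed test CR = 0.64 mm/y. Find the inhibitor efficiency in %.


Apply the inhibitor-efficiency definition: IE = (CR_blank − CR_inh)/CR_blank × 100
IE = (8.31 − 0.64) / 8.31 × 100
IE = 7.67 / 8.31 × 100 = 92.3 %

92.3 %


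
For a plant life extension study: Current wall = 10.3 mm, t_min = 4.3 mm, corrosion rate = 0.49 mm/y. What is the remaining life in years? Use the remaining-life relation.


Apply the remaining-life relation: RL = (t_current − t_min) / CR
RL = (10.3 − 4.3) / 0.49 = 6.0 / 0.49 = 12.2 years

12.2 years


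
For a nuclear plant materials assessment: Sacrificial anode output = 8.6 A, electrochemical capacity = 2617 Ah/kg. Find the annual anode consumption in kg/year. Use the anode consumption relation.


Annual consumption = current * hours per year / capacity
Rate = 8.6 * 8760 / 2617 = 28.8 kg/year

28.8 kg/year


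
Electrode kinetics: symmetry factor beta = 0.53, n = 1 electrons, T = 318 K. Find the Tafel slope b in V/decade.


Apply the Tafel slope relation: b = 2.303*R*T/(beta*n*F)
Numerator: 2.303 * 8.314 * 318 = 6088.79
Denominator: 0.53 * 1 * 96485 = 51137.05
b = 6088.79 / 51137.05 = 0.1191 V/decade

0.1191 V/decade


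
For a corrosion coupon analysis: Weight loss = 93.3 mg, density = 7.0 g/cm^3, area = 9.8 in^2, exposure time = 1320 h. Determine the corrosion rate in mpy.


Apply the mpy weight-loss relation: CR = 534 * W / (D * A * T)
Numerator: 534 * 93.3 = 49822.2
Denominator: 7.0 * 9.8 * 1320 = 90552.0
CR = 49822.2 / 90552.0 = 0.5502 mpy

0.5502 mpy


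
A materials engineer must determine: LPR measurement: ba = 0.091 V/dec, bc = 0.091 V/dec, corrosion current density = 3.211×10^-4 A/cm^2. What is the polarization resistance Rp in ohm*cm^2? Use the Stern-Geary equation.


Apply the Stern-Geary equation: Rp = ba*bc / (2.303*icorr*(ba+bc))
ba*bc = 0.091*0.091 = 0.008281
ba+bc = 0.182; 2.303*icorr*(ba+bc) = 2.303*3.211×10^-4*0.182 = 1.3458778×10^-4
Rp = 0.008281 / 1.3458778×10^-4 = 61.53 ohm*cm^2

61.53 ohm*cm^2


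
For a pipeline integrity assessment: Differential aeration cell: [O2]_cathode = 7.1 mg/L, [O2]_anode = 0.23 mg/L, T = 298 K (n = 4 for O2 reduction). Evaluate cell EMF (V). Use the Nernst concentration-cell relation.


Apply the Nernst concentration-cell relation: E = (RT/nF)*ln(C_cathode/C_anode)
RT/nF = 8.314*298/(4*96485) = 0.00641958 V
ln(7.1/0.23) = 3.42977
E = 0.00641958 * 3.42977 = 0.02202 V

0.02202 V


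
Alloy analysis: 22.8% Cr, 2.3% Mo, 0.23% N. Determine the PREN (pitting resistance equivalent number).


Apply the PREN formula: PREN = Cr + 3.3*Mo + 16*N
PREN = 22.8 + 3.3*2.3 + 16*0.23
PREN = 22.8 + 7.59 + 3.68 = 34.07

34.07


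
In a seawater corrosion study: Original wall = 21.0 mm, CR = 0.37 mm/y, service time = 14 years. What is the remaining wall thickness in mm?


Remaining wall = original − CR × time
t = 21.0 − 0.37*14 = 21.0 − 5.18 = 15.82 mm

15.82 mm


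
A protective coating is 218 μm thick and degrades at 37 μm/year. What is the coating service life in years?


Service life = thickness / degradation rate
Life = 218 / 37 = 5.9 years

5.9 years


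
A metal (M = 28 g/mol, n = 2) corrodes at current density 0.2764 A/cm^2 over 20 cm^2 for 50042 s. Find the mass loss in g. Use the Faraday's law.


Apply Faraday's law: m = i*A*t*M / (n*F)
Total charge passed Q = i*A*t = 0.2764*20*50042 = 276632.176 C
m = Q*M/(n*F) = 276632.176*28/(2*96485) = 40.1394 g

40.1394 g


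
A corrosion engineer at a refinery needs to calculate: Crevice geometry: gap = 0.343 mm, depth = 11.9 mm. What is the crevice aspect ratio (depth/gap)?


Aspect ratio = depth / gap
Ratio = 11.9 / 0.343 = 34.7

34.7


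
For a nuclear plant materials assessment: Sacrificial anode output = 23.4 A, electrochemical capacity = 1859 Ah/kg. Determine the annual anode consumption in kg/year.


Annual consumption = current * hours per year / capacity
Rate = 23.4 * 8760 / 1859 = 110.3 kg/year

110.3 kg/year


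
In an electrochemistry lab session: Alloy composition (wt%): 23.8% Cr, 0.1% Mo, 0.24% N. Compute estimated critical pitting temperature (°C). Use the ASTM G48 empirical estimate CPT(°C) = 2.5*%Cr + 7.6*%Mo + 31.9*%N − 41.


Apply the ASTM G48 empirical CPT estimate: CPT(°C) = 2.5*%Cr + 7.6*%Mo + 31.9*%N − 41
2.5*23.8 = 59.5; 7.6*0.1 = 0.76; 31.9*0.24 = 7.656
CPT = 59.5 + 0.76 + 7.656 − 41 = 26.916 °C
Rounded to 0.1 °C: CPT ≈ 26.9 °C

26.9 °C


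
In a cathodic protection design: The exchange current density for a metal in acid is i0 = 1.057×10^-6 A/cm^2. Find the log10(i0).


i0 = 1.057×10^-6 A/cm^2
log10(i0) = -5.976

-5.976


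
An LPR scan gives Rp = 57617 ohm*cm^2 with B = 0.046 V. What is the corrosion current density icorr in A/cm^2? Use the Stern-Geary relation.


Apply the Stern-Geary relation: icorr = B / Rp
icorr = 0.046 / 57617 = 7.984×10^-7 A/cm^2

7.984×10^-7 A/cm^2


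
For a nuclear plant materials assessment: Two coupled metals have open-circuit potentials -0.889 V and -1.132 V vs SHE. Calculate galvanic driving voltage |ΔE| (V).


Driving voltage is the absolute potential difference.
|ΔE| = |-0.889 − (-1.132)| = 0.243 V

0.243 V


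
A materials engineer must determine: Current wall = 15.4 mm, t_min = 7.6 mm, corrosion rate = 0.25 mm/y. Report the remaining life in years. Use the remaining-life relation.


Apply the remaining-life relation: RL = (t_current − t_min) / CR
RL = (15.4 − 7.6) / 0.25 = 7.8 / 0.25 = 31.2 years

31.2 years


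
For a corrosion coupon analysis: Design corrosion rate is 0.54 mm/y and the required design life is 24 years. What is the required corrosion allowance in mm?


Corrosion allowance = CR × design life
CA = 0.54 * 24 = 12.96 mm

12.96 mm


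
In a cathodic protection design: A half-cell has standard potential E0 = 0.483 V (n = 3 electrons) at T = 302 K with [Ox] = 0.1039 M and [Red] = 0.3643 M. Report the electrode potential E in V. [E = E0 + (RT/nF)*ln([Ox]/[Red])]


Apply the Nernst equation: E = E0 + (RT/nF)*ln([Ox]/[Red])
Step 1: RT/nF = 8.314*302/(3*96485) = 0.00867433 V
Step 2: [Ox]/[Red] = 0.1039/0.3643 = 0.285205
Step 3: ln(0.285205) = -1.254547
Step 4: correction = 0.00867433 * -1.254547 = -0.011 V
E = 0.483 + -0.011 = 0.472 V

0.472 V


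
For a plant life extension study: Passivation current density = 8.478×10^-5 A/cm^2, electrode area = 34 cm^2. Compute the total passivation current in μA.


I = i_pass * A, then convert A → μA (×10^6)
I = 8.478×10^-5 * 34 * 10^6 = 2882.52 μA

2882.52 μA


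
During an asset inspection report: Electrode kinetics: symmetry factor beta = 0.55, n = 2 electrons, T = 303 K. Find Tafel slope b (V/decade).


Apply the Tafel slope relation: b = 2.303*R*T/(beta*n*F)
Numerator: 2.303 * 8.314 * 303 = 5801.58
Denominator: 0.55 * 2 * 96485 = 106133.5
b = 5801.58 / 106133.5 = 0.055 V/decade

0.055 V/decade


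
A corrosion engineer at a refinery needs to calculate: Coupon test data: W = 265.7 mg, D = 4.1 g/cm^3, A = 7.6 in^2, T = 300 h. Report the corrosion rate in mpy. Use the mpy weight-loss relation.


Apply the mpy weight-loss relation: CR = 534 * W / (D * A * T)
Numerator: 534 * 265.7 = 141883.8
Denominator: 4.1 * 7.6 * 300 = 9348.0
CR = 141883.8 / 9348.0 = 15.17798 mpy

15.17798 mpy


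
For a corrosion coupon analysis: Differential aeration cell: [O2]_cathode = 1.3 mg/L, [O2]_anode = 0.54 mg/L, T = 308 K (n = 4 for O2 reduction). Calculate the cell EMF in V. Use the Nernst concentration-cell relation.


Apply the Nernst concentration-cell relation: E = (RT/nF)*ln(C_cathode/C_anode)
RT/nF = 8.314*308/(4*96485) = 0.006635 V
ln(1.3/0.54) = 0.87855
E = 0.006635 * 0.87855 = 0.00583 V

0.00583 V


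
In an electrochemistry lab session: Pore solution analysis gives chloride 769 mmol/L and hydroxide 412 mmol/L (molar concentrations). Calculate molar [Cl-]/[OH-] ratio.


Threshold parameter = [Cl-] / [OH-] (molar basis; both in mmol/L, so units cancel)
Ratio = 769 / 412 = 1.87

1.87


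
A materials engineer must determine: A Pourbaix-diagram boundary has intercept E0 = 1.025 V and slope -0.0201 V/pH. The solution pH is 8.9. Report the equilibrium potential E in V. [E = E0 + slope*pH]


Apply the Pourbaix line equation: E = E0 + slope*pH
E = 1.025 + (-0.0201)*8.9 = 1.025 + (-0.17889) = 0.84611 V
Rounded to 4 decimal places: E = 0.8461 V

0.8461 V


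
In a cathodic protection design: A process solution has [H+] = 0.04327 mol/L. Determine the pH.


pH = −log10[H+]
pH = −log10(0.04327) = 1.36

1.36


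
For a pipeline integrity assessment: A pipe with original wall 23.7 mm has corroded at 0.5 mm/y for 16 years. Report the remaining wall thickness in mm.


Remaining wall = original − CR × time
t = 23.7 − 0.5*16 = 23.7 − 8.0 = 15.7 mm

15.7 mm


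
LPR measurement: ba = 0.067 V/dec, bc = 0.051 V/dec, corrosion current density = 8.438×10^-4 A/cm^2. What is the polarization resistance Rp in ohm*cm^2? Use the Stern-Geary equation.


Apply the Stern-Geary equation: Rp = ba*bc / (2.303*icorr*(ba+bc))
ba*bc = 0.067*0.051 = 0.003417
ba+bc = 0.118; 2.303*icorr*(ba+bc) = 2.303*8.438×10^-4*0.118 = 2.2930603×10^-4
Rp = 0.003417 / 2.2930603×10^-4 = 14.9 ohm*cm^2

14.9 ohm*cm^2


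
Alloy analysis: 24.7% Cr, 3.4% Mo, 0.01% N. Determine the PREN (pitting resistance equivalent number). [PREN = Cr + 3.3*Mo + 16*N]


Apply the PREN formula: PREN = Cr + 3.3*Mo + 16*N
PREN = 24.7 + 3.3*3.4 + 16*0.01
PREN = 24.7 + 11.22 + 0.16 = 36.08

36.08


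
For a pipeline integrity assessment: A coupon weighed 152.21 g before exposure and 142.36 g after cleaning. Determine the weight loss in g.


Weight loss = initial − final
WL = 152.21 − 142.36 = 9.85 g

9.85 g


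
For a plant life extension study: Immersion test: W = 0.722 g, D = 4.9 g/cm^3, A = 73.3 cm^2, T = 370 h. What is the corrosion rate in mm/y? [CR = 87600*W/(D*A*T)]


Apply the mm/y weight-loss relation: CR = 87600 * W / (D * A * T)
Numerator: 87600 * 0.722 = 63247.2
Denominator: 4.9 * 73.3 * 370 = 132892.9
CR = 63247.2 / 132892.9 = 0.47593 mm/y

0.47593 mm/y


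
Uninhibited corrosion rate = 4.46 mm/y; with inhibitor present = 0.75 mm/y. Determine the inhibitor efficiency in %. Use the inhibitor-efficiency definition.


Apply the inhibitor-efficiency definition: IE = (CR_blank − CR_inh)/CR_blank × 100
IE = (4.46 − 0.75) / 4.46 × 100
IE = 3.71 / 4.46 × 100 = 83.2 %

83.2 %


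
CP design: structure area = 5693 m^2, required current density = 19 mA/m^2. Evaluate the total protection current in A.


I = area * current density, then convert mA → A (÷1000)
I = 5693 * 19 / 1000 = 108.17 A

108.17 A


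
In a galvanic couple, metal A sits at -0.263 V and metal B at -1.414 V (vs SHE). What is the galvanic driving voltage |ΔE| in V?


Driving voltage is the absolute potential difference.
|ΔE| = |-0.263 − (-1.414)| = 1.151 V

1.151 V


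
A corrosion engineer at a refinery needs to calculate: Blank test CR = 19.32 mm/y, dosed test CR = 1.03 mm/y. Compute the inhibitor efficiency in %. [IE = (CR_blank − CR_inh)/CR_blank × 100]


Apply the inhibitor-efficiency definition: IE = (CR_blank − CR_inh)/CR_blank × 100
IE = (19.32 − 1.03) / 19.32 × 100
IE = 18.29 / 19.32 × 100 = 94.7 %

94.7 %


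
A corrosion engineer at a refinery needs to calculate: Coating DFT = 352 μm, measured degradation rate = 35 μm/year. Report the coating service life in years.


Service life = thickness / degradation rate
Life = 352 / 35 = 10.1 years

10.1 years


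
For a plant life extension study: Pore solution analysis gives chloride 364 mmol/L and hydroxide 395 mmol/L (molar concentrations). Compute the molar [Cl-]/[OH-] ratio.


Threshold parameter = [Cl-] / [OH-] (molar basis; both in mmol/L, so units cancel)
Ratio = 364 / 395 = 0.92

0.92


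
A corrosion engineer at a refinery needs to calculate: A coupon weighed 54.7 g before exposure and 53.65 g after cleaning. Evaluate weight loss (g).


Weight loss = initial − final
WL = 54.7 − 53.65 = 1.05 g

1.05 g


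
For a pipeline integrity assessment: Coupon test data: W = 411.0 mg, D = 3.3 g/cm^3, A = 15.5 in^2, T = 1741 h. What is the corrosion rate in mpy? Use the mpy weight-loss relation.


Apply the mpy weight-loss relation: CR = 534 * W / (D * A * T)
Numerator: 534 * 411.0 = 219474.0
Denominator: 3.3 * 15.5 * 1741 = 89052.15
CR = 219474.0 / 89052.15 = 2.465 mpy

2.465 mpy


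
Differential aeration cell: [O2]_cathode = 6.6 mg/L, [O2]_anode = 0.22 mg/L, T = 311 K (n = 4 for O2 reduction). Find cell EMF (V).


Apply the Nernst concentration-cell relation: E = (RT/nF)*ln(C_cathode/C_anode)
RT/nF = 8.314*311/(4*96485) = 0.00669963 V
ln(6.6/0.22) = 3.4012
E = 0.00669963 * 3.4012 = 0.02279 V

0.02279 V


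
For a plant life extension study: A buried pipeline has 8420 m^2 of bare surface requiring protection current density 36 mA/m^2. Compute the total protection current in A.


I = area * current density, then convert mA → A (÷1000)
I = 8420 * 36 / 1000 = 303.12 A

303.12 A


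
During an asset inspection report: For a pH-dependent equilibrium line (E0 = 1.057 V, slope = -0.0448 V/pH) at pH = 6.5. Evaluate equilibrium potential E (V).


Apply the Pourbaix line equation: E = E0 + slope*pH
E = 1.057 + (-0.0448)*6.5 = 1.057 + (-0.2912) = 0.7658 V
Rounded to 4 decimal places: E = 0.7658 V

0.7658 V


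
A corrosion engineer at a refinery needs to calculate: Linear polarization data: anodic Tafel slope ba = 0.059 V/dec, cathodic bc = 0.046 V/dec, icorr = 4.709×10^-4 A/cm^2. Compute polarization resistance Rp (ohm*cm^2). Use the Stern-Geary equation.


Apply the Stern-Geary equation: Rp = ba*bc / (2.303*icorr*(ba+bc))
ba*bc = 0.059*0.046 = 0.002714
ba+bc = 0.105; 2.303*icorr*(ba+bc) = 2.303*4.709×10^-4*0.105 = 1.1387068×10^-4
Rp = 0.002714 / 1.1387068×10^-4 = 23.83 ohm*cm^2

23.83 ohm*cm^2


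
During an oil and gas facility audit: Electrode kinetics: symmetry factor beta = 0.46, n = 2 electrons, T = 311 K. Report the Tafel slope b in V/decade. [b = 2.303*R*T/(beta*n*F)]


Apply the Tafel slope relation: b = 2.303*R*T/(beta*n*F)
Numerator: 2.303 * 8.314 * 311 = 5954.76
Denominator: 0.46 * 2 * 96485 = 88766.2
b = 5954.76 / 88766.2 = 0.0671 V/decade

0.0671 V/decade


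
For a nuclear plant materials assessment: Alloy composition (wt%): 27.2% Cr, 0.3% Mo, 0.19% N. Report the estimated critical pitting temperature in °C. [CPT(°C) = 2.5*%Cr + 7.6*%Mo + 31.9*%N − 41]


Apply the ASTM G48 empirical CPT estimate: CPT(°C) = 2.5*%Cr + 7.6*%Mo + 31.9*%N − 41
2.5*27.2 = 68; 7.6*0.3 = 2.28; 31.9*0.19 = 6.061
CPT = 68 + 2.28 + 6.061 − 41 = 35.341 °C
Rounded to 0.1 °C: CPT ≈ 35.3 °C

35.3 °C
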